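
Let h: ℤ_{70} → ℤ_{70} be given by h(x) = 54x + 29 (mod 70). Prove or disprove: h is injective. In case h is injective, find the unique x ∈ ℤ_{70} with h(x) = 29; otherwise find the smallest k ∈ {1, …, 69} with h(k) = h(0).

35

We have gcd(54, 70) = 2 > 1. Taking a = 0 and b = 35: h(0) = 29 and h(35) = 54·35 + 29 = 1919 ≡ 29 (mod 70).
So h(0) = h(35) while 0 ≠ 35, thus h is not injective.
Since h is not injective, we find the least positive k with h(k) = h(0): this means 54k ≡ 0 (mod 70), i.e. 70 ∣ 54k. Since gcd(54, 70) = 2, dividing through by 2 this holds exactly when 35 ∣ 27k, and as gcd(27, 35) = 1, exactly when 35 ∣ k.
The smallest positive such k is 35.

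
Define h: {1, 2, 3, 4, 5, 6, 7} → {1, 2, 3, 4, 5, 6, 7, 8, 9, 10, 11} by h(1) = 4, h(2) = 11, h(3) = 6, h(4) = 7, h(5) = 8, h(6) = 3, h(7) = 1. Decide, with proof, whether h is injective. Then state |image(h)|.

7

The values h(1), …, h(7) are 4, 11, 6, 7, 8, 3, 1 — all distinct.
So h(a) = h(b) only when a = b, and h is injective.
The image of h is {1, 3, 4, 6, 7, 8, 11}, which has 7 elements.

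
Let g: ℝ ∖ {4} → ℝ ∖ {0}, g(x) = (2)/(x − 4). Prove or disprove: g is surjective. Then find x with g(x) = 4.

For any y ≠ 0, solving y(x − 4) = 2 for x gives a well-defined x ≠ 4. So g is surjective.
Solving g(x) = 4: cross-multiplying gives 2 = 4(x − 4), which rearranges to −4x = −18, so x = 9/2.

9/2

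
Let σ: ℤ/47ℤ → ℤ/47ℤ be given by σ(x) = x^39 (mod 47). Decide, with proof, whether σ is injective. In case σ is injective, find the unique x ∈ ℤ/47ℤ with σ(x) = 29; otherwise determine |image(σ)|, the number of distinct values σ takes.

45

Since 47 is prime, the nonzero elements of ℤ/47ℤ form a cyclic group of order 46.
As gcd(39, 46) = 1, raising to the 39th power is a bijection on this group: if a^39 ≡ b^39 then (ab^{−1})^39 = 1, and the only element of order dividing gcd(39, 46) = 1 is 1, so a = b.
With σ(0) = 0 this makes σ injective on all of ℤ/47ℤ, hence bijective (finite equal-size domain and codomain). In particular σ is injective.
Since σ is injective, we find the preimage of 29. The inverse of x ↦ x^39 on (ℤ/47ℤ)^× is x ↦ x^13, because 39·13 = 507 = 11·46 + 1 ≡ 1 (mod 46) and x^{46} = 1 for x ≠ 0 (Fermat). So σ⁻¹(29) = 29^13 mod 47.
Repeated squaring mod 47: 29^1 ≡ 29, 29^2 ≡ 29² = 841 ≡ 42, 29^4 ≡ 42² = 1764 ≡ 25, 29^8 ≡ 25² = 625 ≡ 14. Since 13 = 8 + 4 + 1, 29^13 ≡ 14·25·29: 14·25 = 350 ≡ 21, then 21·29 = 609 ≡ 45. So 29^13 ≡ 45 (mod 47).
Hence σ⁻¹(29) = 45.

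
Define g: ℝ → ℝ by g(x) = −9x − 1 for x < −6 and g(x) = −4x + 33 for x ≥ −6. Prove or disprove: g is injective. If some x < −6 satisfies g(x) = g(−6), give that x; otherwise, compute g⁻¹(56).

-58/9

Both pieces are strictly decreasing (slopes −9 and −4), so each is injective on its own interval.
The left piece maps (−∞, −6) onto (53, ∞); the right piece maps [−6, ∞) onto (−∞, 57].
These images overlap. In particular g(−6) = 57 (right piece), and solving −9x − 1 = 57 on the left piece gives x = −58/9 < −6.
So g(−58/9) = g(−6) with −58/9 ≠ −6, and g is not injective. This x = −58/9 is the requested value below −6.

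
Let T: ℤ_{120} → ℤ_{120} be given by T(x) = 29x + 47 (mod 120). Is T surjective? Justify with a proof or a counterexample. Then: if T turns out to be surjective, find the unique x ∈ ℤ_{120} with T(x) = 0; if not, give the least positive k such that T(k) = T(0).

Since gcd(29, 120) = 1, 29 is invertible modulo 120. Euclid's algorithm: 120 = 4·29 + 4, 29 = 7·4 + 1; back-substituting gives 1 = 29·29 − 7·120, so 29⁻¹ ≡ 29 (mod 120).
Then y ↦ 29(y − 47) is a two-sided inverse to T, so every y ∈ ℤ_{120} has a preimage.
Hence T is surjective.
Since T is surjective, we compute T⁻¹(0): solve 29x + 47 ≡ 0 (mod 120), i.e. 29x ≡ 73 (mod 120).
Multiplying by 29⁻¹ = 29 gives x ≡ 29·73 = 2117 = 17·120 + 77 ≡ 77 (mod 120).
Check: T(77) = 29·77 + 47 = 2280 = 19·120 + 0 ≡ 0 (mod 120).

77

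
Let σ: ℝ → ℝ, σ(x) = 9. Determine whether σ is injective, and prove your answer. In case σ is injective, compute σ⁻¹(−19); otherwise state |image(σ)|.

1

σ(0) = 9 = σ(1) with 0 ≠ 1, so σ is not injective.
Since σ is not injective, we state |image(σ)|: the image of σ is {9}, which has 1 element.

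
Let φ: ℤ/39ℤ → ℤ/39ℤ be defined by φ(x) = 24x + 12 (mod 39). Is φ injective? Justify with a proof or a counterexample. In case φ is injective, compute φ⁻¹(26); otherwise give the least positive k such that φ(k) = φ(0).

13

We have gcd(24, 39) = 3 > 1. Taking a = 0 and b = 13: φ(0) = 12 and φ(13) = 24·13 + 12 = 324 ≡ 12 (mod 39).
So φ(0) = φ(13) while 0 ≠ 13, thus φ is not injective.
Since φ is not injective, we find the least positive k with φ(k) = φ(0): this means 24k ≡ 0 (mod 39), i.e. 39 ∣ 24k. Since gcd(24, 39) = 3, dividing through by 3 this holds exactly when 13 ∣ 8k, and as gcd(8, 13) = 1, exactly when 13 ∣ k.
The smallest positive such k is 13.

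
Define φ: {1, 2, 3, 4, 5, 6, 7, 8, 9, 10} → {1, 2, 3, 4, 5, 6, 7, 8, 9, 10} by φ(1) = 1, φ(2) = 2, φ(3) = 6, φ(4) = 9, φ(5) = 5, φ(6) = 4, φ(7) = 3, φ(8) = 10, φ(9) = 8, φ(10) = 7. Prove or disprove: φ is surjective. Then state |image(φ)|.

10

Every element of the codomain has a preimage: 1 = φ(1), 2 = φ(2), 3 = φ(7), 4 = φ(6), 5 = φ(5), 6 = φ(3), 7 = φ(10), 8 = φ(9), 9 = φ(4), 10 = φ(8).
Therefore φ is surjective.
The image of φ is {1, 2, 3, 4, 5, 6, 7, 8, 9, 10}, which has 10 elements.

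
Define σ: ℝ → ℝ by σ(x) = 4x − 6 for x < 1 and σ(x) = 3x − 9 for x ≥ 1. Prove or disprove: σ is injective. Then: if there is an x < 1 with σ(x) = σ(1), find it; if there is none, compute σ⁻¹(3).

Both pieces are strictly increasing (slopes 4 and 3), so each is injective on its own interval.
The left piece maps (−∞, 1) onto (−∞, −2); the right piece maps [1, ∞) onto [−6, ∞).
These images overlap. In particular σ(1) = −6 (right piece), and solving 4x − 6 = −6 on the left piece gives x = 0 < 1.
So σ(0) = σ(1) with 0 ≠ 1, and σ is not injective. This x = 0 is the requested value below 1.

0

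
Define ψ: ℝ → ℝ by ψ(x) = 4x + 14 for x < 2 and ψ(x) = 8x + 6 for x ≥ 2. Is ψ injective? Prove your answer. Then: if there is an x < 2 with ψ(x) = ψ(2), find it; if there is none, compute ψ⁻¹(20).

Both pieces are strictly increasing (slopes 4 and 8), so each is injective on its own interval.
The left piece maps (−∞, 2) onto (−∞, 22); the right piece maps [2, ∞) onto [22, ∞).
These images are disjoint, so no value is attained by both pieces. So ψ is injective.
Because the two images are disjoint, no x < 2 has ψ(x) = ψ(2), so we compute ψ⁻¹(20): 20 lies in (−∞, 22), so solve 4x + 14 = 20: x = (20 − 14)/4 = 3/2.

3/2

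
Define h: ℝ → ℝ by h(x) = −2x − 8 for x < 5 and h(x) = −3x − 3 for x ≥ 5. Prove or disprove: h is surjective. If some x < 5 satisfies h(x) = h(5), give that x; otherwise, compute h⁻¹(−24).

Both pieces are strictly decreasing (slopes −2 and −3), so each is injective on its own interval.
The left piece maps (−∞, 5) onto (−18, ∞); the right piece maps [5, ∞) onto (−∞, −18].
These images together cover ℝ, so h is surjective.
Because the two images are disjoint, no x < 5 has h(x) = h(5), so we compute h⁻¹(−24): −24 lies in (−∞, −18], so solve −3x − 3 = −24: x = (−24 + 3)/(−3) = 7.

7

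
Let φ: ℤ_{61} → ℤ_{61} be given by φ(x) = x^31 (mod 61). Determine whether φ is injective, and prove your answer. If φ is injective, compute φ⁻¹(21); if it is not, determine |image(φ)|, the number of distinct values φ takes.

Since 61 is prime, the nonzero elements of ℤ_{61} form a cyclic group of order 60.
As gcd(31, 60) = 1, raising to the 31st power is a bijection on this group: if s^31 ≡ t^31 then (st^{−1})^31 = 1, and the only element of order dividing gcd(31, 60) = 1 is 1, so s = t.
With φ(0) = 0 this makes φ injective on all of ℤ_{61}, hence bijective (finite equal-size domain and codomain). In particular φ is injective.
Since φ is injective, we find the preimage of 21. The inverse of x ↦ x^31 on (ℤ_{61})^× is x ↦ x^31, because 31·31 = 961 = 16·60 + 1 ≡ 1 (mod 60) and x^{60} = 1 for x ≠ 0 (Fermat). So φ⁻¹(21) = 21^31 mod 61.
Repeated squaring mod 61: 21^1 ≡ 21, 21^2 ≡ 21² = 441 ≡ 14, 21^4 ≡ 14² = 196 ≡ 13, 21^8 ≡ 13² = 169 ≡ 47, 21^16 ≡ 47² = 2209 ≡ 13. Since 31 = 16 + 8 + 4 + 2 + 1, 21^31 ≡ 13·47·13·14·21: 13·47 = 611 ≡ 1, then 1·13 = 13, then 13·14 = 182 ≡ 60, then 60·21 = 1260 ≡ 40. So 21^31 ≡ 40 (mod 61).
Hence φ⁻¹(21) = 40.

40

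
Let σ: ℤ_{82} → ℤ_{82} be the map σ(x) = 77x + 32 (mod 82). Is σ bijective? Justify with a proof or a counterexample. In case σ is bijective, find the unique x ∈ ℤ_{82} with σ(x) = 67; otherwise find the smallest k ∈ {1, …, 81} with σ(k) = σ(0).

75

If σ(x_1) = σ(x_2), then 77x_1 ≡ 77x_2 (mod 82). Because gcd(77, 82) = 1, we may cancel 77 to get x_1 ≡ x_2 (mod 82).
We now compute 77⁻¹ mod 82 explicitly. Euclid's algorithm: 82 = 1·77 + 5, 77 = 15·5 + 2, 5 = 2·2 + 1; back-substituting gives 1 = 49·77 − 46·82, so 77⁻¹ ≡ 49 (mod 82).
Then y ↦ 49(y − 32) is a two-sided inverse to σ, so every y ∈ ℤ_{82} has a preimage.
Hence σ is bijective.
Since σ is bijective, we find σ⁻¹(67): we need 77x ≡ 67 − 32 ≡ 35 (mod 82). Using 77⁻¹ = 49: x ≡ 49·35 = 1715 = 20·82 + 75, so x = 75.
Check: σ(75) = 77·75 + 32 = 5807 = 70·82 + 67 ≡ 67 (mod 82).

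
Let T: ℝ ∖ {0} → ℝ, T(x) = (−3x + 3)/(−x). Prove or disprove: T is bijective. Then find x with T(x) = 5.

If T(x) = 3, cross-multiplying gives −1(−3x + 3) = −3(−x), which simplifies to −3 = 0 — false.  So 3 has no preimage and T is not surjective.
Thus T is not bijective.
Solving T(x) = 5: cross-multiplying gives −3x + 3 = 5(−x), which rearranges to 2x = −3, so x = −3/2.

-3/2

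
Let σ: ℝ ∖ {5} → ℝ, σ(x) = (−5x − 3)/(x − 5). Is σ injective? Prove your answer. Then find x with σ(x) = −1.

Suppose σ(s) = σ(t). Cross-multiplying: (−5s − 3)(t − 5) = (−5t − 3)(s − 5).
Expanding both sides and cancelling the symmetric terms leaves 28·(s − t) = 0. Since 28 ≠ 0, s = t. Thus σ is injective.
Solving σ(x) = −1: cross-multiplying gives −5x − 3 = −1(x − 5), which rearranges to −4x = 8, so x = −2.

-2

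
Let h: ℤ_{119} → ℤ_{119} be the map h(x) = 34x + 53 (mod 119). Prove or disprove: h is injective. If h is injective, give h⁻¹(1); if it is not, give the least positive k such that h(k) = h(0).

By definition, h is injective when h(u) = h(v) forces u = v.
We have gcd(34, 119) = 17 > 1. Taking u = 0 and v = 7: h(0) = 53 and h(7) = 34·7 + 53 = 291 ≡ 53 (mod 119).
So h(0) = h(7) while 0 ≠ 7, so h is not injective.
Since h is not injective, we find the least positive k with h(k) = h(0): this means 34k ≡ 0 (mod 119), i.e. 119 ∣ 34k. Since gcd(34, 119) = 17, dividing through by 17 this holds exactly when 7 ∣ 2k, and as gcd(2, 7) = 1, exactly when 7 ∣ k.
The smallest positive such k is 7.

7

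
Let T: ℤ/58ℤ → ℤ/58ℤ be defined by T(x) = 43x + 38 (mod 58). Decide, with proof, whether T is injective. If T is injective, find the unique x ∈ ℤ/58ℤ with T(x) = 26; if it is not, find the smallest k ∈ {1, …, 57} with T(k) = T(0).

24

By definition, T is injective if T(x_1) = T(x_2) implies x_1 = x_2.
If T(x_1) = T(x_2), then 43x_1 ≡ 43x_2 (mod 58). Because gcd(43, 58) = 1, we may cancel 43 to get x_1 ≡ x_2 (mod 58).
So T is injective.
We now compute 43⁻¹ mod 58 explicitly. Euclid's algorithm: 58 = 1·43 + 15, 43 = 2·15 + 13, 15 = 1·13 + 2, 13 = 6·2 + 1; back-substituting gives 1 = 27·43 − 20·58, so 43⁻¹ ≡ 27 (mod 58).
Since T is injective, we find T⁻¹(26): we need 43x ≡ 26 − 38 ≡ 46 (mod 58). Using 43⁻¹ = 27: x ≡ 27·46 = 1242 = 21·58 + 24, so x = 24.
Check: T(24) = 43·24 + 38 = 1070 = 18·58 + 26 ≡ 26 (mod 58).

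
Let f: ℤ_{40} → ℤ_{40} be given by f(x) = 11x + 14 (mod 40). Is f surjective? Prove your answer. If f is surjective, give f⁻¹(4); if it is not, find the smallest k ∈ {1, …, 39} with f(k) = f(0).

Since gcd(11, 40) = 1, 11 is invertible modulo 40. Euclid's algorithm: 40 = 3·11 + 7, 11 = 1·7 + 4, 7 = 1·4 + 3, 4 = 1·3 + 1; back-substituting gives 1 = 11·11 − 3·40, so 11⁻¹ ≡ 11 (mod 40).
Then y ↦ 11(y − 14) is a two-sided inverse to f, so every y ∈ ℤ_{40} has a preimage.
Thus f is surjective.
Since f is surjective, we find f⁻¹(4): we need 11x ≡ 4 − 14 ≡ 30 (mod 40). Using 11⁻¹ = 11: x ≡ 11·30 = 330 = 8·40 + 10, so x = 10.
Check: f(10) = 11·10 + 14 = 124 = 3·40 + 4 ≡ 4 (mod 40).

10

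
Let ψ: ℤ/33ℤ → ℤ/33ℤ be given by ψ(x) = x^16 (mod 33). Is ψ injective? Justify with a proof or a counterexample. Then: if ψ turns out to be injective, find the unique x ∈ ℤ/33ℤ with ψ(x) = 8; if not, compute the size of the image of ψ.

ψ(4): Repeated squaring mod 33: 4^1 ≡ 4, 4^2 ≡ 4² = 16, 4^4 ≡ 16² = 256 ≡ 25, 4^8 ≡ 25² = 625 ≡ 31, 4^16 ≡ 31² = 961 ≡ 4. So 4^16 ≡ 4 (mod 33).
ψ(7): Repeated squaring mod 33: 7^1 ≡ 7, 7^2 ≡ 7² = 49 ≡ 16, 7^4 ≡ 16² = 256 ≡ 25, 7^8 ≡ 25² = 625 ≡ 31, 7^16 ≡ 31² = 961 ≡ 4. So 7^16 ≡ 4 (mod 33).
So ψ(4) = ψ(7) = 4 while 4 ≠ 7, so ψ is not injective.
Since ψ is not injective, we determine |image(ψ)|. Computing x^16 mod 33 for each x (by repeated squaring, reducing mod 33 at every step), the values ψ(0), ψ(1), …, ψ(32) are: 0, 1, 31, 3, 4, 16, 27, 4, 25, 9, 1, 22, 12, 31, 25, 15, 16, 16, 15, 25, 31, 12, 22, 1, 9, 25, 4, 27, 16, 4, 3, 31, 1.
The distinct values are {0, 1, 3, 4, 9, 12, 15, 16, 22, 25, 27, 31}; there are 12 of them.

12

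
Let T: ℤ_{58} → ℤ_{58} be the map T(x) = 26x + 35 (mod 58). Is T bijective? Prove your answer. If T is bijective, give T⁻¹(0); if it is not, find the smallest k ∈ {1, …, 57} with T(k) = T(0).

29

We have gcd(26, 58) = 2 > 1. Taking a = 0 and b = 29: T(0) = 35 and T(29) = 26·29 + 35 = 789 ≡ 35 (mod 58).
So T(0) = T(29) while 0 ≠ 29, hence T is not injective, hence not bijective.
Since T is not bijective, we find the least positive k with T(k) = T(0): this means 26k ≡ 0 (mod 58), i.e. 58 ∣ 26k. Since gcd(26, 58) = 2, dividing through by 2 this holds exactly when 29 ∣ 13k, and as gcd(13, 29) = 1, exactly when 29 ∣ k.
The smallest positive such k is 29.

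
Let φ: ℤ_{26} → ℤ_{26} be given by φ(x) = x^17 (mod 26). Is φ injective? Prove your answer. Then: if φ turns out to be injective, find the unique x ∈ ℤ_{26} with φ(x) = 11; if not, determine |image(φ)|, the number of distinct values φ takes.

Computing x^17 mod 26 for each x (by repeated squaring, reducing mod 26 at every step), the values φ(0), φ(1), …, φ(25) are: 0, 1, 6, 9, 10, 5, 2, 11, 8, 3, 4, 7, 12, 13, 14, 19, 22, 23, 18, 15, 24, 21, 16, 17, 20, 25.
Every element of ℤ_{26} appears exactly once in this list, so φ is a bijection, and in particular injective.
Since φ is injective, we read off the preimage of 11 from the same table: φ(7) = 11, so φ⁻¹(11) = 7.

7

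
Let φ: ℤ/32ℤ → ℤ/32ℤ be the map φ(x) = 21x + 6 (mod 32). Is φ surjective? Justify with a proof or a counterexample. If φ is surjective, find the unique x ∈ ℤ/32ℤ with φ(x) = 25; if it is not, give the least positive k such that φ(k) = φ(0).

Since gcd(21, 32) = 1, 21 is invertible modulo 32. Euclid's algorithm: 32 = 1·21 + 11, 21 = 1·11 + 10, 11 = 1·10 + 1; back-substituting gives 1 = 29·21 − 19·32, so 21⁻¹ ≡ 29 (mod 32).
Then y ↦ 29(y − 6) is a two-sided inverse to φ, so every y ∈ ℤ/32ℤ has a preimage.
Hence φ is surjective.
Since φ is surjective, we compute φ⁻¹(25): solve 21x + 6 ≡ 25 (mod 32), i.e. 21x ≡ 19 (mod 32).
Multiplying by 21⁻¹ = 29 gives x ≡ 29·19 = 551 = 17·32 + 7 ≡ 7 (mod 32).
Check: φ(7) = 21·7 + 6 = 153 = 4·32 + 25 ≡ 25 (mod 32).

7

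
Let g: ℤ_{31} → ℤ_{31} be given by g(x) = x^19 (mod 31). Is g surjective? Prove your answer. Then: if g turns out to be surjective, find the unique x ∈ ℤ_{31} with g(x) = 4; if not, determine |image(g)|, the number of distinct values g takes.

Since 31 is prime, the nonzero elements of ℤ_{31} form a cyclic group of order 30.
As gcd(19, 30) = 1, raising to the 19th power is a bijection on this group: if u^19 ≡ v^19 then (uv^{−1})^19 = 1, and the only element of order dividing gcd(19, 30) = 1 is 1, so u = v.
With g(0) = 0 this makes g injective on all of ℤ_{31}, hence bijective (finite equal-size domain and codomain). In particular g is surjective.
Since g is surjective, we find the preimage of 4. The inverse of x ↦ x^19 on (ℤ_{31})^× is x ↦ x^19, because 19·19 = 361 = 12·30 + 1 ≡ 1 (mod 30) and x^{30} = 1 for x ≠ 0 (Fermat). So g⁻¹(4) = 4^19 mod 31.
Repeated squaring mod 31: 4^1 ≡ 4, 4^2 ≡ 4² = 16, 4^4 ≡ 16² = 256 ≡ 8, 4^8 ≡ 8² = 64 ≡ 2, 4^16 ≡ 2² = 4. Since 19 = 16 + 2 + 1, 4^19 ≡ 4·16·4: 4·16 = 64 ≡ 2, then 2·4 = 8. So 4^19 ≡ 8 (mod 31).
Hence g⁻¹(4) = 8.

8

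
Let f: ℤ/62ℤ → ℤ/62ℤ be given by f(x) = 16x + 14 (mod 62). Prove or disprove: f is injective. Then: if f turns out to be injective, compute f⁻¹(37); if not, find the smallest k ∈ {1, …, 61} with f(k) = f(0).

By definition, f is injective when f(s) = f(t) forces s = t.
We have gcd(16, 62) = 2 > 1. Taking s = 0 and t = 31: f(0) = 14 and f(31) = 16·31 + 14 = 510 ≡ 14 (mod 62).
So f(0) = f(31) while 0 ≠ 31, so f is not injective.
Since f is not injective, we find the least positive k with f(k) = f(0): this means 16k ≡ 0 (mod 62), i.e. 62 ∣ 16k. Since gcd(16, 62) = 2, dividing through by 2 this holds exactly when 31 ∣ 8k, and as gcd(8, 31) = 1, exactly when 31 ∣ k.
The smallest positive such k is 31.

31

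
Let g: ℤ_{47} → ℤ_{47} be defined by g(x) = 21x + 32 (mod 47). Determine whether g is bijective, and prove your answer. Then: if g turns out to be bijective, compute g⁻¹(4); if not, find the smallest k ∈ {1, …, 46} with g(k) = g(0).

30

Suppose g(u) = g(v) in ℤ_{47}. Then 21u + 32 ≡ 21v + 32 (mod 47), therefore 21(u − v) ≡ 0 (mod 47).
Since gcd(21, 47) = 1, 21 is invertible modulo 47, therefore u − v ≡ 0 (mod 47), i.e. u = v.
We now compute 21⁻¹ mod 47 explicitly. Euclid's algorithm: 47 = 2·21 + 5, 21 = 4·5 + 1; back-substituting gives 1 = 9·21 − 4·47, so 21⁻¹ ≡ 9 (mod 47).
Then y ↦ 9(y − 32) is a two-sided inverse to g, so every y ∈ ℤ_{47} has a preimage.
Thus g is bijective.
Since g is bijective, we compute g⁻¹(4): solve 21x + 32 ≡ 4 (mod 47), i.e. 21x ≡ 19 (mod 47).
Multiplying by 21⁻¹ = 9 gives x ≡ 9·19 = 171 = 3·47 + 30 ≡ 30 (mod 47).
Check: g(30) = 21·30 + 32 = 662 = 14·47 + 4 ≡ 4 (mod 47).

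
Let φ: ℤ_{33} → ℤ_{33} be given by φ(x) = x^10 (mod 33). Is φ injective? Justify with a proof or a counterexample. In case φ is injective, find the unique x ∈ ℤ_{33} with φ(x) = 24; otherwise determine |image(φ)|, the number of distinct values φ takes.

φ(1) = 1^10 = 1.
φ(2): Repeated squaring mod 33: 2^1 ≡ 2, 2^2 ≡ 2² = 4, 2^4 ≡ 4² = 16, 2^8 ≡ 16² = 256 ≡ 25. Since 10 = 8 + 2, 2^10 ≡ 25·4: 25·4 = 100 ≡ 1. So 2^10 ≡ 1 (mod 33).
So φ(1) = φ(2) = 1 while 1 ≠ 2, thus φ is not injective.
Since φ is not injective, we determine |image(φ)|. Computing x^10 mod 33 for each x (by repeated squaring, reducing mod 33 at every step), the values φ(0), φ(1), …, φ(32) are: 0, 1, 1, 12, 1, 1, 12, 1, 1, 12, 1, 22, 12, 1, 1, 12, 1, 1, 12, 1, 1, 12, 22, 1, 12, 1, 1, 12, 1, 1, 12, 1, 1.
The distinct values are {0, 1, 12, 22}; there are 4 of them.

4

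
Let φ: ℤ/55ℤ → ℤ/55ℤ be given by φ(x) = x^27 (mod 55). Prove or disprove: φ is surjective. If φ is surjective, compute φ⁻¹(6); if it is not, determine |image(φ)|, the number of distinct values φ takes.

Computing x^27 mod 55 for each x (by repeated squaring, reducing mod 55 at every step), the values φ(0), φ(1), …, φ(54) are: 0, 1, 18, 42, 49, 25, 41, 28, 2, 4, 10, 11, 23, 7, 9, 5, 36, 8, 17, 24, 15, 21, 33, 12, 29, 20, 16, 3, 52, 39, 35, 26, 43, 22, 34, 40, 31, 38, 47, 19, 50, 46, 48, 32, 44, 45, 51, 53, 27, 14, 30, 6, 13, 37, 54.
Every element of ℤ/55ℤ appears exactly once in this list, so φ is a bijection, and in particular surjective.
Since φ is surjective, we read off the preimage of 6 from the same table: φ(51) = 6, so φ⁻¹(6) = 51.

51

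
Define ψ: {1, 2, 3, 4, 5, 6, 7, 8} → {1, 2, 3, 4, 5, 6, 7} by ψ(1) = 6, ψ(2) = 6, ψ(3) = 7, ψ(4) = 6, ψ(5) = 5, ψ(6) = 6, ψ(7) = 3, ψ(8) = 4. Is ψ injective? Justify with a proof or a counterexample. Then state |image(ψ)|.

5

ψ(1) = 6 = ψ(2) with 1 ≠ 2, so ψ is not injective.
The image of ψ is {3, 4, 5, 6, 7}, which has 5 elements.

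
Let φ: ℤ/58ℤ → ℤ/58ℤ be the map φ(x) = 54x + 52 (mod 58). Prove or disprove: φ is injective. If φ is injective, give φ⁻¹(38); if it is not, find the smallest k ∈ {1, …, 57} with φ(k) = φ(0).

Recall that φ is injective when φ(a) = φ(b) forces a = b.
We have gcd(54, 58) = 2 > 1. Taking a = 0 and b = 29: φ(0) = 52 and φ(29) = 54·29 + 52 = 1618 ≡ 52 (mod 58).
So φ(0) = φ(29) while 0 ≠ 29, thus φ is not injective.
Since φ is not injective, we find the least positive k with φ(k) = φ(0): this means 54k ≡ 0 (mod 58), i.e. 58 ∣ 54k. Since gcd(54, 58) = 2, dividing through by 2 this holds exactly when 29 ∣ 27k, and as gcd(27, 29) = 1, exactly when 29 ∣ k.
The smallest positive such k is 29.

29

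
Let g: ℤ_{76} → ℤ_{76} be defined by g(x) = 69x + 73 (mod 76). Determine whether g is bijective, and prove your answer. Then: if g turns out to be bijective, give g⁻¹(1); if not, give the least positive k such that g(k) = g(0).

If g(a) = g(b), then 69a ≡ 69b (mod 76). Because gcd(69, 76) = 1, we may cancel 69 to get a ≡ b (mod 76).
We now compute 69⁻¹ mod 76 explicitly. Euclid's algorithm: 76 = 1·69 + 7, 69 = 9·7 + 6, 7 = 1·6 + 1; back-substituting gives 1 = 65·69 − 59·76, so 69⁻¹ ≡ 65 (mod 76).
Then y ↦ 65(y − 73) is a two-sided inverse to g, so every y ∈ ℤ_{76} has a preimage.
So g is bijective.
Since g is bijective, we find g⁻¹(1): we need 69x ≡ 1 − 73 ≡ 4 (mod 76). Using 69⁻¹ = 65: x ≡ 65·4 = 260 = 3·76 + 32, so x = 32.
Check: g(32) = 69·32 + 73 = 2281 = 30·76 + 1 ≡ 1 (mod 76).

32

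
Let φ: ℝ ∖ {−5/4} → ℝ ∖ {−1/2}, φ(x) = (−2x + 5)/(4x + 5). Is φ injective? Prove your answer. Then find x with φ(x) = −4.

-25/14

Suppose φ(x_1) = φ(x_2). Cross-multiplying: (−2x_1 + 5)(4x_2 + 5) = (−2x_2 + 5)(4x_1 + 5).
Expanding both sides and cancelling the symmetric terms leaves −30·(x_1 − x_2) = 0. Since −30 ≠ 0, x_1 = x_2. So φ is injective.
Solving φ(x) = −4: cross-multiplying gives −2x + 5 = −4(4x + 5), which rearranges to 14x = −25, so x = −25/14.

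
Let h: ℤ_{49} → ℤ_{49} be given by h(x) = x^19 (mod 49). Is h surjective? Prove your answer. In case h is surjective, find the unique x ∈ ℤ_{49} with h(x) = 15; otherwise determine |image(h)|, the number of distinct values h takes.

h(0) = 0^19 = 0.
h(7): Repeated squaring mod 49: 7^1 ≡ 7, 7^2 ≡ 7² = 49 ≡ 0, 7^4 ≡ 0² = 0, 7^8 ≡ 0² = 0, 7^16 ≡ 0² = 0. Since 19 = 16 + 2 + 1, 7^19 ≡ 0·0·7: 0·0 = 0, then 0·7 = 0. So 7^19 ≡ 0 (mod 49).
So h(0) = h(7) = 0 while 0 ≠ 7, thus h is not injective.
A non-injective map from the 49-element set ℤ_{49} to itself takes at most 48 distinct values, so it cannot be surjective. Hence h is not surjective.
Since h is not surjective, we determine |image(h)|. Computing x^19 mod 49 for each x (by repeated squaring, reducing mod 49 at every step), the values h(0), h(1), …, h(48) are: 0, 1, 37, 38, 46, 47, 34, 0, 36, 23, 24, 32, 33, 20, 0, 22, 9, 10, 18, 19, 6, 0, 8, 44, 45, 4, 5, 41, 0, 43, 30, 31, 39, 40, 27, 0, 29, 16, 17, 25, 26, 13, 0, 15, 2, 3, 11, 12, 48.
The distinct values are {0, 1, 2, 3, 4, 5, 6, 8, 9, 10, 11, 12, 13, 15, 16, 17, 18, 19, 20, 22, 23, 24, 25, 26, 27, 29, 30, 31, 32, 33, 34, 36, 37, 38, 39, 40, 41, 43, 44, 45, 46, 47, 48}; there are 43 of them.

43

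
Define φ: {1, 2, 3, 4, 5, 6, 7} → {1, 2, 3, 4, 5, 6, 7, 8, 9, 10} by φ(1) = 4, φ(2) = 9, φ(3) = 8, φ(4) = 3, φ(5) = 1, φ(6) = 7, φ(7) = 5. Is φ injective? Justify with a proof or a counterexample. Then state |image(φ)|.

7

The values φ(1), …, φ(7) are 4, 9, 8, 3, 1, 7, 5 — all distinct.
So φ(u) = φ(v) only when u = v, and φ is injective.
The image of φ is {1, 3, 4, 5, 7, 8, 9}, which has 7 elements.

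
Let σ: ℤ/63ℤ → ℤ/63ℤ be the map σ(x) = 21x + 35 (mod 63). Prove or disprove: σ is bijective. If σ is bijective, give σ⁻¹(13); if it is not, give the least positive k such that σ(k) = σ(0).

3

We have gcd(21, 63) = 21 > 1. Taking s = 0 and t = 3: σ(0) = 35 and σ(3) = 21·3 + 35 = 98 ≡ 35 (mod 63).
So σ(0) = σ(3) while 0 ≠ 3, so σ is not injective, hence not bijective.
Since σ is not bijective, we find the least positive k with σ(k) = σ(0): this means 21k ≡ 0 (mod 63), i.e. 63 ∣ 21k. Since gcd(21, 63) = 21, dividing through by 21 this holds exactly when 3 ∣ k.
The smallest positive such k is 3.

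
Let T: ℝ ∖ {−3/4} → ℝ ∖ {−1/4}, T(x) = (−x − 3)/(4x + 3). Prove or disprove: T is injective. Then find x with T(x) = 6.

-21/25

Suppose T(x_1) = T(x_2). Cross-multiplying: (−x_1 − 3)(4x_2 + 3) = (−x_2 − 3)(4x_1 + 3).
Expanding both sides and cancelling the symmetric terms leaves 9·(x_1 − x_2) = 0. Since 9 ≠ 0, x_1 = x_2. So T is injective.
Solving T(x) = 6: cross-multiplying gives −x − 3 = 6(4x + 3), which rearranges to −25x = 21, so x = −21/25.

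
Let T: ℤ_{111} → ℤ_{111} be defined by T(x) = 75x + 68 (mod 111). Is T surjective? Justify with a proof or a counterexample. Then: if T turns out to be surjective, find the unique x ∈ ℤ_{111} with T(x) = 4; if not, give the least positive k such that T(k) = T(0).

37

Recall that surjectivity means every element of the codomain has a preimage under T.
Since gcd(75, 111) = 3, we have 75x ≡ 0 (mod 3) for all x, so T(x) ≡ 2 (mod 3).
But 0 ≢ 2 (mod 3), so 0 ∈ ℤ_{111} has no preimage. Therefore T is not surjective.
Since T is not surjective, we find the least positive k with T(k) = T(0): this means 75k ≡ 0 (mod 111), i.e. 111 ∣ 75k. Since gcd(75, 111) = 3, dividing through by 3 this holds exactly when 37 ∣ 25k, and as gcd(25, 37) = 1, exactly when 37 ∣ k.
The smallest positive such k is 37.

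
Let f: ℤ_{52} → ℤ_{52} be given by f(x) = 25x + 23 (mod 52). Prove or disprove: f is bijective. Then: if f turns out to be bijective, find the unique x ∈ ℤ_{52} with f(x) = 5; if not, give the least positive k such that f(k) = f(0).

If f(u) = f(v), then 25u ≡ 25v (mod 52). Because gcd(25, 52) = 1, we may cancel 25 to get u ≡ v (mod 52).
We now compute 25⁻¹ mod 52 explicitly. Euclid's algorithm: 52 = 2·25 + 2, 25 = 12·2 + 1; back-substituting gives 1 = 25·25 − 12·52, so 25⁻¹ ≡ 25 (mod 52).
For any y ∈ ℤ_{52}, x = 25(y − 23) mod 52 satisfies f(x) = 25·25(y − 23) + 23 ≡ y (since 25·25 ≡ 1 mod 52). So every y has a preimage.
Hence f is bijective.
Since f is bijective, we find f⁻¹(5): we need 25x ≡ 5 − 23 ≡ 34 (mod 52). Using 25⁻¹ = 25: x ≡ 25·34 = 850 = 16·52 + 18, so x = 18.
Check: f(18) = 25·18 + 23 = 473 = 9·52 + 5 ≡ 5 (mod 52).

18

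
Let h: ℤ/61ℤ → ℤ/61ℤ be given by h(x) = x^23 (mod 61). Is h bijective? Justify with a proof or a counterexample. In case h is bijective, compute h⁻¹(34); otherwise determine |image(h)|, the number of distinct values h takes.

58

Since 61 is prime, the nonzero elements of ℤ/61ℤ form a cyclic group of order 60.
As gcd(23, 60) = 1, raising to the 23rd power is a bijection on this group: if a^23 ≡ b^23 then (ab^{−1})^23 = 1, and the only element of order dividing gcd(23, 60) = 1 is 1, so a = b.
With h(0) = 0 this makes h injective on all of ℤ/61ℤ, hence bijective (finite equal-size domain and codomain). In particular h is bijective.
Since h is bijective, we find the preimage of 34. The inverse of x ↦ x^23 on (ℤ/61ℤ)^× is x ↦ x^47, because 23·47 = 1081 = 18·60 + 1 ≡ 1 (mod 60) and x^{60} = 1 for x ≠ 0 (Fermat). So h⁻¹(34) = 34^47 mod 61.
Repeated squaring mod 61: 34^1 ≡ 34, 34^2 ≡ 34² = 1156 ≡ 58, 34^4 ≡ 58² = 3364 ≡ 9, 34^8 ≡ 9² = 81 ≡ 20, 34^16 ≡ 20² = 400 ≡ 34, 34^32 ≡ 34² = 1156 ≡ 58. Since 47 = 32 + 8 + 4 + 2 + 1, 34^47 ≡ 58·20·9·58·34: 58·20 = 1160 ≡ 1, then 1·9 = 9, then 9·58 = 522 ≡ 34, then 34·34 = 1156 ≡ 58. So 34^47 ≡ 58 (mod 61).
Hence h⁻¹(34) = 58.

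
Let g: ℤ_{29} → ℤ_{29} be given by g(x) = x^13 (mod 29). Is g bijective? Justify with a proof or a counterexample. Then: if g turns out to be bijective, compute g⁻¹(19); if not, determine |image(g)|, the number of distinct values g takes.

3

Since 29 is prime, the nonzero elements of ℤ_{29} form a cyclic group of order 28.
As gcd(13, 28) = 1, raising to the 13th power is a bijection on this group: if s^13 ≡ t^13 then (st^{−1})^13 = 1, and the only element of order dividing gcd(13, 28) = 1 is 1, so s = t.
With g(0) = 0 this makes g injective on all of ℤ_{29}, hence bijective (finite equal-size domain and codomain). In particular g is bijective.
Since g is bijective, we find the preimage of 19. The inverse of x ↦ x^13 on (ℤ_{29})^× is x ↦ x^13, because 13·13 = 169 = 6·28 + 1 ≡ 1 (mod 28) and x^{28} = 1 for x ≠ 0 (Fermat). So g⁻¹(19) = 19^13 mod 29.
Repeated squaring mod 29: 19^1 ≡ 19, 19^2 ≡ 19² = 361 ≡ 13, 19^4 ≡ 13² = 169 ≡ 24, 19^8 ≡ 24² = 576 ≡ 25. Since 13 = 8 + 4 + 1, 19^13 ≡ 25·24·19: 25·24 = 600 ≡ 20, then 20·19 = 380 ≡ 3. So 19^13 ≡ 3 (mod 29).
Hence g⁻¹(19) = 3.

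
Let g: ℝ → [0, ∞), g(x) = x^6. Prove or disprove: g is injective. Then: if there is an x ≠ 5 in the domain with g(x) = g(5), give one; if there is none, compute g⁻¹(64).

g(5) = 15625 = (−5)^6 = g(−5) (since 6 is even), with 5 ≠ −5. So g is not injective.
For the follow-up, such an x exists: taking x = −5 ∈ ℝ gives g(−5) = 15625 = g(5) with −5 ≠ 5.

-5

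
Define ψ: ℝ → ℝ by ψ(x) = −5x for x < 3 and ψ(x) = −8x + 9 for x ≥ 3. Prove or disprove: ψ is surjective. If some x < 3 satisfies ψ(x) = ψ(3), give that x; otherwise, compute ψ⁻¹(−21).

15/4

Both pieces are strictly decreasing (slopes −5 and −8), so each is injective on its own interval.
The left piece maps (−∞, 3) onto (−15, ∞); the right piece maps [3, ∞) onto (−∞, −15].
These images together cover ℝ, so ψ is surjective.
Because the two images are disjoint, no x < 3 has ψ(x) = ψ(3), so we compute ψ⁻¹(−21): −21 lies in (−∞, −15], so solve −8x + 9 = −21: x = (−21 − 9)/(−8) = 15/4.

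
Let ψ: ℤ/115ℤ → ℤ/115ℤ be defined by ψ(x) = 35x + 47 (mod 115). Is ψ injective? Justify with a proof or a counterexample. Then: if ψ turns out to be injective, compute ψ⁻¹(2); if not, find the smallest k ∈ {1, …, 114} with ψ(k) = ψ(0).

23

By definition, ψ is injective if ψ(a) = ψ(b) implies a = b.
We have gcd(35, 115) = 5 > 1. Taking a = 0 and b = 23: ψ(0) = 47 and ψ(23) = 35·23 + 47 = 852 ≡ 47 (mod 115).
So ψ(0) = ψ(23) while 0 ≠ 23, hence ψ is not injective.
Since ψ is not injective, we find the least positive k with ψ(k) = ψ(0): this means 35k ≡ 0 (mod 115), i.e. 115 ∣ 35k. Since gcd(35, 115) = 5, dividing through by 5 this holds exactly when 23 ∣ 7k, and as gcd(7, 23) = 1, exactly when 23 ∣ k.
The smallest positive such k is 23.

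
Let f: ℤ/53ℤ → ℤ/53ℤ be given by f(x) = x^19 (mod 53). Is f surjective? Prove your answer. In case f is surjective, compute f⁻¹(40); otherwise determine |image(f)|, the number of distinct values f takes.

37

Since 53 is prime, the nonzero elements of ℤ/53ℤ form a cyclic group of order 52.
As gcd(19, 52) = 1, raising to the 19th power is a bijection on this group: if a^19 ≡ b^19 then (ab^{−1})^19 = 1, and the only element of order dividing gcd(19, 52) = 1 is 1, so a = b.
With f(0) = 0 this makes f injective on all of ℤ/53ℤ, hence bijective (finite equal-size domain and codomain). In particular f is surjective.
Since f is surjective, we find the preimage of 40. The inverse of x ↦ x^19 on (ℤ/53ℤ)^× is x ↦ x^11, because 19·11 = 209 = 4·52 + 1 ≡ 1 (mod 52) and x^{52} = 1 for x ≠ 0 (Fermat). So f⁻¹(40) = 40^11 mod 53.
Repeated squaring mod 53: 40^1 ≡ 40, 40^2 ≡ 40² = 1600 ≡ 10, 40^4 ≡ 10² = 100 ≡ 47, 40^8 ≡ 47² = 2209 ≡ 36. Since 11 = 8 + 2 + 1, 40^11 ≡ 36·10·40: 36·10 = 360 ≡ 42, then 42·40 = 1680 ≡ 37. So 40^11 ≡ 37 (mod 53).
Hence f⁻¹(40) = 37.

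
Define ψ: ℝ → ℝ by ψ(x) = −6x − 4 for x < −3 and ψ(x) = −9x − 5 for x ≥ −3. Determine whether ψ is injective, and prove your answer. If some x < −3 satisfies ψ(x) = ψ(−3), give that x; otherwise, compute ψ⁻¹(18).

Both pieces are strictly decreasing (slopes −6 and −9), so each is injective on its own interval.
The left piece maps (−∞, −3) onto (14, ∞); the right piece maps [−3, ∞) onto (−∞, 22].
These images overlap. In particular ψ(−3) = 22 (right piece), and solving −6x − 4 = 22 on the left piece gives x = −13/3 < −3.
So ψ(−13/3) = ψ(−3) with −13/3 ≠ −3, and ψ is not injective. This x = −13/3 is the requested value below −3.

-13/3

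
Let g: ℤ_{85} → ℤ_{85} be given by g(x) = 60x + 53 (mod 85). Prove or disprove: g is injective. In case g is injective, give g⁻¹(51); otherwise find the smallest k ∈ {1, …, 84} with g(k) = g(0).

17

We have gcd(60, 85) = 5 > 1. Taking u = 0 and v = 17: g(0) = 53 and g(17) = 60·17 + 53 = 1073 ≡ 53 (mod 85).
So g(0) = g(17) while 0 ≠ 17, thus g is not injective.
Since g is not injective, we find the least positive k with g(k) = g(0): this means 60k ≡ 0 (mod 85), i.e. 85 ∣ 60k. Since gcd(60, 85) = 5, dividing through by 5 this holds exactly when 17 ∣ 12k, and as gcd(12, 17) = 1, exactly when 17 ∣ k.
The smallest positive such k is 17.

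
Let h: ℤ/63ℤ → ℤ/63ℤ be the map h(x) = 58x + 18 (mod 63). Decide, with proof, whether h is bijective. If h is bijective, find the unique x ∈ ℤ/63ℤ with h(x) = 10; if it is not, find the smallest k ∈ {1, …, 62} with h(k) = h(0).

52

If h(s) = h(t), then 58s ≡ 58t (mod 63). Because gcd(58, 63) = 1, we may cancel 58 to get s ≡ t (mod 63).
We now compute 58⁻¹ mod 63 explicitly. Euclid's algorithm: 63 = 1·58 + 5, 58 = 11·5 + 3, 5 = 1·3 + 2, 3 = 1·2 + 1; back-substituting gives 1 = 25·58 − 23·63, so 58⁻¹ ≡ 25 (mod 63).
For any y ∈ ℤ/63ℤ, x = 25(y − 18) mod 63 satisfies h(x) = 58·25(y − 18) + 18 ≡ y (since 58·25 ≡ 1 mod 63). So every y has a preimage.
Therefore h is bijective.
Since h is bijective, we compute h⁻¹(10): solve 58x + 18 ≡ 10 (mod 63), i.e. 58x ≡ 55 (mod 63).
Multiplying by 58⁻¹ = 25 gives x ≡ 25·55 = 1375 = 21·63 + 52 ≡ 52 (mod 63).
Check: h(52) = 58·52 + 18 = 3034 = 48·63 + 10 ≡ 10 (mod 63).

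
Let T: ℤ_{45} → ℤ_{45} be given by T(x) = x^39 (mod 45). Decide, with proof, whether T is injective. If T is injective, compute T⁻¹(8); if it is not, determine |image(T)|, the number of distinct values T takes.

T(0) = 0^39 = 0.
T(15): Repeated squaring mod 45: 15^1 ≡ 15, 15^2 ≡ 15² = 225 ≡ 0, 15^4 ≡ 0² = 0, 15^8 ≡ 0² = 0, 15^16 ≡ 0² = 0, 15^32 ≡ 0² = 0. Since 39 = 32 + 4 + 2 + 1, 15^39 ≡ 0·0·0·15: 0·0 = 0, then 0·0 = 0, then 0·15 = 0. So 15^39 ≡ 0 (mod 45).
So T(0) = T(15) = 0 while 0 ≠ 15, therefore T is not injective.
Since T is not injective, we determine |image(T)|. Computing x^39 mod 45 for each x (by repeated squaring, reducing mod 45 at every step), the values T(0), T(1), …, T(44) are: 0, 1, 8, 27, 19, 35, 36, 28, 17, 9, 10, 26, 18, 37, 44, 0, 1, 8, 27, 19, 35, 36, 28, 17, 9, 10, 26, 18, 37, 44, 0, 1, 8, 27, 19, 35, 36, 28, 17, 9, 10, 26, 18, 37, 44.
The distinct values are {0, 1, 8, 9, 10, 17, 18, 19, 26, 27, 28, 35, 36, 37, 44}; there are 15 of them.

15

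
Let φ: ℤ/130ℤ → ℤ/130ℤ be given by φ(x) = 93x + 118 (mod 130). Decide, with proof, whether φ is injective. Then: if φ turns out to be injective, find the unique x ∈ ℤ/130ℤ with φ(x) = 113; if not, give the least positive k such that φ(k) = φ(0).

If φ(s) = φ(t), then 93s ≡ 93t (mod 130). Because gcd(93, 130) = 1, we may cancel 93 to get s ≡ t (mod 130).
Thus φ is injective.
We now compute 93⁻¹ mod 130 explicitly. Euclid's algorithm: 130 = 1·93 + 37, 93 = 2·37 + 19, 37 = 1·19 + 18, 19 = 1·18 + 1; back-substituting gives 1 = 7·93 − 5·130, so 93⁻¹ ≡ 7 (mod 130).
Since φ is injective, we compute φ⁻¹(113): solve 93x + 118 ≡ 113 (mod 130), i.e. 93x ≡ 125 (mod 130).
Multiplying by 93⁻¹ = 7 gives x ≡ 7·125 = 875 = 6·130 + 95 ≡ 95 (mod 130).
Check: φ(95) = 93·95 + 118 = 8953 = 68·130 + 113 ≡ 113 (mod 130).

95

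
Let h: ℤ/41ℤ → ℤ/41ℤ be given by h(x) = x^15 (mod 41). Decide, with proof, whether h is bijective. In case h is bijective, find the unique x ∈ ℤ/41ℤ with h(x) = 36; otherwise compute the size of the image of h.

h(3): Repeated squaring mod 41: 3^1 ≡ 3, 3^2 ≡ 3² = 9, 3^4 ≡ 9² = 81 ≡ 40, 3^8 ≡ 40² = 1600 ≡ 1. Since 15 = 8 + 4 + 2 + 1, 3^15 ≡ 1·40·9·3: 1·40 = 40, then 40·9 = 360 ≡ 32, then 32·3 = 96 ≡ 14. So 3^15 ≡ 14 (mod 41).
h(7): Repeated squaring mod 41: 7^1 ≡ 7, 7^2 ≡ 7² = 49 ≡ 8, 7^4 ≡ 8² = 64 ≡ 23, 7^8 ≡ 23² = 529 ≡ 37. Since 15 = 8 + 4 + 2 + 1, 7^15 ≡ 37·23·8·7: 37·23 = 851 ≡ 31, then 31·8 = 248 ≡ 2, then 2·7 = 14. So 7^15 ≡ 14 (mod 41).
So h(3) = h(7) = 14 while 3 ≠ 7, thus h is not injective, hence not bijective.
Since h is not bijective, we determine |image(h)|. Computing x^15 mod 41 for each x (by repeated squaring, reducing mod 41 at every step), the values h(0), h(1), …, h(40) are: 0, 1, 9, 14, 40, 32, 3, 14, 32, 32, 1, 27, 27, 14, 3, 38, 1, 3, 1, 3, 9, 32, 38, 40, 38, 40, 3, 38, 27, 14, 14, 40, 9, 9, 27, 38, 9, 1, 27, 32, 40.
The distinct values are {0, 1, 3, 9, 14, 27, 32, 38, 40}; there are 9 of them.

9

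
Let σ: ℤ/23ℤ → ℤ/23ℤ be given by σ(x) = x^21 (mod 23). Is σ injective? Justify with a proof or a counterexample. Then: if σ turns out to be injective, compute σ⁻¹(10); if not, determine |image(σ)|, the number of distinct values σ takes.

7

Since 23 is prime, the nonzero elements of ℤ/23ℤ form a cyclic group of order 22.
As gcd(21, 22) = 1, raising to the 21st power is a bijection on this group: if s^21 ≡ t^21 then (st^{−1})^21 = 1, and the only element of order dividing gcd(21, 22) = 1 is 1, so s = t.
With σ(0) = 0 this makes σ injective on all of ℤ/23ℤ, hence bijective (finite equal-size domain and codomain). In particular σ is injective.
Since σ is injective, we find the preimage of 10. The inverse of x ↦ x^21 on (ℤ/23ℤ)^× is x ↦ x^21, because 21·21 = 441 = 20·22 + 1 ≡ 1 (mod 22) and x^{22} = 1 for x ≠ 0 (Fermat). So σ⁻¹(10) = 10^21 mod 23.
Repeated squaring mod 23: 10^1 ≡ 10, 10^2 ≡ 10² = 100 ≡ 8, 10^4 ≡ 8² = 64 ≡ 18, 10^8 ≡ 18² = 324 ≡ 2, 10^16 ≡ 2² = 4. Since 21 = 16 + 4 + 1, 10^21 ≡ 4·18·10: 4·18 = 72 ≡ 3, then 3·10 = 30 ≡ 7. So 10^21 ≡ 7 (mod 23).
Hence σ⁻¹(10) = 7.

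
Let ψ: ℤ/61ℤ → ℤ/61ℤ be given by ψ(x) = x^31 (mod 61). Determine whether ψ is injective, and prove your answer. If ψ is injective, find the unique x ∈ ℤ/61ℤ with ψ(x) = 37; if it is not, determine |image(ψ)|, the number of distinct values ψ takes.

Since 61 is prime, the nonzero elements of ℤ/61ℤ form a cyclic group of order 60.
As gcd(31, 60) = 1, raising to the 31st power is a bijection on this group: if x_1^31 ≡ x_2^31 then (x_1x_2^{−1})^31 = 1, and the only element of order dividing gcd(31, 60) = 1 is 1, so x_1 = x_2.
With ψ(0) = 0 this makes ψ injective on all of ℤ/61ℤ, hence bijective (finite equal-size domain and codomain). In particular ψ is injective.
Since ψ is injective, we find the preimage of 37. The inverse of x ↦ x^31 on (ℤ/61ℤ)^× is x ↦ x^31, because 31·31 = 961 = 16·60 + 1 ≡ 1 (mod 60) and x^{60} = 1 for x ≠ 0 (Fermat). So ψ⁻¹(37) = 37^31 mod 61.
Repeated squaring mod 61: 37^1 ≡ 37, 37^2 ≡ 37² = 1369 ≡ 27, 37^4 ≡ 27² = 729 ≡ 58, 37^8 ≡ 58² = 3364 ≡ 9, 37^16 ≡ 9² = 81 ≡ 20. Since 31 = 16 + 8 + 4 + 2 + 1, 37^31 ≡ 20·9·58·27·37: 20·9 = 180 ≡ 58, then 58·58 = 3364 ≡ 9, then 9·27 = 243 ≡ 60, then 60·37 = 2220 ≡ 24. So 37^31 ≡ 24 (mod 61).
Hence ψ⁻¹(37) = 24.

24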